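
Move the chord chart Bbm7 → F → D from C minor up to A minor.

Gm7 D B

C minor up to A minor is a major sixth; each chord root moves by that interval while the quality stays the same.
Bbm7: root Bb up a major sixth → G, giving Gm7.
F: root F up a major sixth → D, giving D.
D: root D up a major sixth → B, giving B.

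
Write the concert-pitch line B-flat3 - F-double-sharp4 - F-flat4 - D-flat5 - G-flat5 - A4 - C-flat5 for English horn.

F4 C##5 Cb5 Ab5 Db6 E5 Gb5

The English horn sounds a perfect fifth below written, so the written part must be a perfect fifth above concert — transpose each note up.
Bb3 becomes F4
F##4 becomes C##5
Fb4 becomes Cb5
Db5 becomes Ab5
Gb5 becomes Db6
A4 becomes E5
Cb5 becomes Gb5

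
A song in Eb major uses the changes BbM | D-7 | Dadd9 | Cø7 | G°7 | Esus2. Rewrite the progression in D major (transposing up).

AM C#-7 C#add9 Bø7 F#°7 D#sus2

Eb major up to D major is a major seventh; each chord root moves by that interval while the quality stays the same.
BbM: root Bb up a major seventh → A, giving AM.
D-7: root D up a major seventh → C#, giving C#-7.
Dadd9: root D up a major seventh → C#, giving C#add9.
Cø7: root C up a major seventh → B, giving Bø7.
G°7: root G up a major seventh → F#, giving F#°7.
Esus2: root E up a major seventh → D#, giving D#sus2.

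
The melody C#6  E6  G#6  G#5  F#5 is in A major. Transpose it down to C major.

E5 G5 B5 B4 A4

From A down to C is a major sixth; apply that to each pitch.
C#6 -> E5
E6 -> G5
G#6 -> B5
G#5 -> B4
F#5 -> A4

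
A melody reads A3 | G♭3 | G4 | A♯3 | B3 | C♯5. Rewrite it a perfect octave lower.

A2 Gb2 G3 A#2 B2 C#4

A perfect octave down from A3 gives A2.
Gb3 down a perfect octave is Gb2.
G4 down a perfect octave is G3.
A#3: an octave down reaches A, and 12 semitones makes it A#2.
B3 down a perfect octave is B2.
C#5: an octave down reaches C, and 12 semitones makes it C#4.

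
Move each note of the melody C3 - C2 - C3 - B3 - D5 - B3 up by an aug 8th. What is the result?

C3: an octave up reaches C, and 13 semitones makes it C#4.
An augmented octave up from C2 gives C#3.
C3: an octave up reaches C, and 13 semitones makes it C#4.
B3: an octave up reaches B, and 13 semitones makes it B#4.
D5 up an augmented octave is D#6.
B3 up an augmented octave is B#4.

C#4 C#3 C#4 B#4 D#6 B#4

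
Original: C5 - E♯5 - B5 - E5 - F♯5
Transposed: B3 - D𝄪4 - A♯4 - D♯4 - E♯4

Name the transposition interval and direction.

down a minor ninth

Take the first pair: C5 → B3. C to B spans 9 letter names, so the interval is some kind of ninth.
B3 to C5 is 13 semitones, which makes it a minor ninth; the second version is lower, so the direction is down.
Checking another pair — F#5 → E#4 — gives the same interval.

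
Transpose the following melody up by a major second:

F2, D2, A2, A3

F2 → G2
D2 → E2
A2 → B2
A3 → B3

G2 E2 B2 B3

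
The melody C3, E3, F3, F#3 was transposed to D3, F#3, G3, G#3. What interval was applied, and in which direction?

Take the first pair: C3 → D3. C to D spans 2 letter names, so the interval is some kind of second.
C3 to D3 is 2 semitones, which makes it a major second; the second version is higher, so the direction is up.
Checking another pair — F#3 → G#3 — gives the same interval.

up a major second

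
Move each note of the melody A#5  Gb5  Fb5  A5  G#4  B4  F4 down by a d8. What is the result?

A##4 G4 F4 A#4 G##3 B#3 F#3

A#5 down a diminished octave is A##4.
A diminished octave down from Gb5 gives G4.
Fb5: an octave down reaches F, and 11 semitones makes it F4.
A5: an octave down reaches A, and 11 semitones makes it A#4.
A diminished octave down from G#4 gives G##3.
A diminished octave down from B4 gives B#3.
A diminished octave down from F4 gives F#3.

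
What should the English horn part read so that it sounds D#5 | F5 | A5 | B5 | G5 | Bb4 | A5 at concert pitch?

Written C4 sounds as F3 on the English horn, so concert pitches are written a perfect fifth up.
D#5 becomes A#5
F5 becomes C6
A5 becomes E6
B5 becomes F#6
G5 becomes D6
Bb4 becomes F5
A5 becomes E6

A#5 C6 E6 F#6 D6 F5 E6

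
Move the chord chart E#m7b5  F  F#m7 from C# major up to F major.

Am7b5 Bbb Bbm7

C# major up to F major is a diminished fourth; each chord root moves by that interval while the quality stays the same.
E#m7b5: root E# up a diminished fourth → A, giving Am7b5.
F: root F up a diminished fourth → Bbb, giving Bbb.
F#m7: root F# up a diminished fourth → Bb, giving Bbm7.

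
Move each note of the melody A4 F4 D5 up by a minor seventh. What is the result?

A4: a seventh up reaches G, and 10 semitones makes it G5.
F4: a seventh up reaches E, and 10 semitones makes it Eb5.
D5 up a minor seventh is C6.

G5 Eb5 C6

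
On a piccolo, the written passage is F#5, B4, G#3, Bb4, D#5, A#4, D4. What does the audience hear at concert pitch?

The piccolo sounds a perfect octave above written, so transpose each written note up a perfect octave.
F#5 → F#6
B4 → B5
G#3 → G#4
Bb4 → Bb5
D#5 → D#6
A#4 → A#5
D4 → D5

F#6 B5 G#4 Bb5 D#6 A#5 D5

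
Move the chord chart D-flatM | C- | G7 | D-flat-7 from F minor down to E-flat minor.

CbM Bb- F7 Cb-7

F minor down to E-flat minor is a major second; each chord root moves by that interval while the quality stays the same.
D-flatM: root D-flat down a major second → Cb, giving CbM.
C-: root C down a major second → Bb, giving Bb-.
G7: root G down a major second → F, giving F7.
D-flat-7: root D-flat down a major second → Cb, giving Cb-7.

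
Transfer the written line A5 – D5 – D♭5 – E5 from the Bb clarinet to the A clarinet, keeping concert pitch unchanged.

Bb5 Eb5 Ebb5 F5

First find concert pitch: the Bb clarinet sounds a major second below written, so A5 D5 D♭5 E5 sounds G5 C5 Cb5 D5.
Then write for A clarinet: it sounds a minor third below written, so the part must be a minor third above concert.
G5 → Bb5
C5 → Eb5
Cb5 → Ebb5
D5 → F5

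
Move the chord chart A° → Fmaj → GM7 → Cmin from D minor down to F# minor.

C#° Amaj BM7 Emin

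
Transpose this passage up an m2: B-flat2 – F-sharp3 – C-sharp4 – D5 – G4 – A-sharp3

Cb3 G3 D4 Eb5 Ab4 B3

Bb2 gives Cb3
F#3 gives G3
C#4 gives D4
D5 gives Eb5
G4 gives Ab4
A#3 gives B3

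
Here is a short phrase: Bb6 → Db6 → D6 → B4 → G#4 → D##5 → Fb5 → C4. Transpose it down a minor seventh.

Bb6: a seventh down reaches C, and 10 semitones makes it C6.
Db6: a seventh down reaches E, and 10 semitones makes it Eb5.
D6 down a minor seventh is E5.
B4: a seventh down reaches C, and 10 semitones makes it C#4.
A minor seventh down from G#4 gives A#3.
A minor seventh down from D##5 gives E##4.
A minor seventh down from Fb5 gives Gb4.
A minor seventh down from C4 gives D3.

C6 Eb5 E5 C#4 A#3 E##4 Gb4 D3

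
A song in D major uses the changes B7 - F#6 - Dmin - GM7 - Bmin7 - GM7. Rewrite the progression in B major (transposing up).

D major up to B major is a major sixth; each chord root moves by that interval while the quality stays the same.
B7: root B up a major sixth → G#, giving G#7.
F#6: root F# up a major sixth → D#, giving D#6.
Dmin: root D up a major sixth → B, giving Bmin.
GM7: root G up a major sixth → E, giving EM7.
Bmin7: root B up a major sixth → G#, giving G#min7.
GM7: root G up a major sixth → E, giving EM7.

G#7 D#6 Bmin EM7 G#min7 EM7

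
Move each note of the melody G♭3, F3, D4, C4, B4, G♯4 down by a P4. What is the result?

Db3 C3 A3 G3 F#4 D#4

Gb3: a fourth down reaches D, and 5 semitones makes it Db3.
F3 down a perfect fourth is C3.
A perfect fourth down from D4 gives A3.
C4 down a perfect fourth is G3.
B4: a fourth down reaches F, and 5 semitones makes it F#4.
G#4: a fourth down reaches D, and 5 semitones makes it D#4.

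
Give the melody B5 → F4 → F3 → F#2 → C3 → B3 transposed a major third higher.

D#6 A4 A3 A#2 E3 D#4

A major third up from B5 gives D#6.
F4: a third up reaches A, and 4 semitones makes it A4.
F3 up a major third is A3.
A major third up from F#2 gives A#2.
A major third up from C3 gives E3.
B3: a third up reaches D, and 4 semitones makes it D#4.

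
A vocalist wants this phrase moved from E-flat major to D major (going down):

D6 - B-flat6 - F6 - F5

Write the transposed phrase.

C#6 A6 E6 E5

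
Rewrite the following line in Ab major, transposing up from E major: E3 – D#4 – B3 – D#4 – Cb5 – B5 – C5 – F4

Ab3 G4 Eb4 G4 Fbb5 Eb6 Fb5 Bbb4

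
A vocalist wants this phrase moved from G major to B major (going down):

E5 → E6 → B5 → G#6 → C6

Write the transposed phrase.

G#4 G#5 D#5 B#5 E5

From G down to B is a minor sixth; apply that to each pitch.
E5 -> G#4
E6 -> G#5
B5 -> D#5
G#6 -> B#5
C6 -> E5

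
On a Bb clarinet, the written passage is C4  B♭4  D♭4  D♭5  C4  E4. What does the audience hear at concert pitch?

Bb3 Ab4 Cb4 Cb5 Bb3 D4

The Bb clarinet sounds a major second below written, so transpose each written note down a major second.
C4 gives Bb3
Bb4 gives Ab4
Db4 gives Cb4
Db5 gives Cb5
C4 gives Bb3
E4 gives D4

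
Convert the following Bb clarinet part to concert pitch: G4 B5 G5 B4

F4 A5 F5 A4

The Bb clarinet sounds a major second below written, so transpose each written note down a major second.
G4 -> F4
B5 -> A5
G5 -> F5
B4 -> A4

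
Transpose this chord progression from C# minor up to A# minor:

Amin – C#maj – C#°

C# minor up to A# minor is a major sixth; each chord root moves by that interval while the quality stays the same.
Amin: root A up a major sixth → F#, giving F#min.
C#maj: root C# up a major sixth → A#, giving A#maj.
C#°: root C# up a major sixth → A#, giving A#°.

F#min A#maj A#°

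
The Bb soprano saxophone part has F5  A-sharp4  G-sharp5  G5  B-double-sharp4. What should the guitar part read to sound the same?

Eb6 G#5 F#6 F6 A##5

First find concert pitch: the Bb soprano saxophone sounds a major second below written, so F5 A-sharp4 G-sharp5 G5 B-double-sharp4 sounds Eb5 G#4 F#5 F5 A##4.
Then write for guitar: it sounds a perfect octave below written, so the part must be a perfect octave above concert.
Eb5 → Eb6
G#4 → G#5
F#5 → F#6
F5 → F6
A##4 → A##5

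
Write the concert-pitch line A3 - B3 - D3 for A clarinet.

C4 D4 F3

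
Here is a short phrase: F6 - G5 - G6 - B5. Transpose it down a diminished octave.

A diminished octave down from F6 gives F#5.
G5 down a diminished octave is G#4.
G6 down a diminished octave is G#5.
A diminished octave down from B5 gives B#4.

F#5 G#4 G#5 B#4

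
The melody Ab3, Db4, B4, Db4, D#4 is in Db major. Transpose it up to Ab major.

Eb4 Ab4 F#5 Ab4 A#4

Db major to Ab major up is a perfect fifth, so every note moves up by that interval.
Ab3 becomes Eb4
Db4 becomes Ab4
B4 becomes F#5
Db4 becomes Ab4
D#4 becomes A#4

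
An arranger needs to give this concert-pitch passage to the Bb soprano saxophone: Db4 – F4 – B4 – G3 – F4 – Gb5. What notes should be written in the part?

The Bb soprano saxophone sounds a major second below written, so the written part must be a major second above concert — transpose each note up.
Db4 gives Eb4
F4 gives G4
B4 gives C#5
G3 gives A3
F4 gives G4
Gb5 gives Ab5

Eb4 G4 C#5 A3 G4 Ab5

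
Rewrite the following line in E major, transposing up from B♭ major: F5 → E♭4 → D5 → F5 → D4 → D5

B5 A4 G#5 B5 G#4 G#5

B♭ major to E major up is an augmented fourth, so every note moves up by that interval.
F5 -> B5
Eb4 -> A4
D5 -> G#5
F5 -> B5
D4 -> G#4
D5 -> G#5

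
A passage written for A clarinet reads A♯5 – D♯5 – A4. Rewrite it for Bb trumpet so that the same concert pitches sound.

G##5 C##5 G#4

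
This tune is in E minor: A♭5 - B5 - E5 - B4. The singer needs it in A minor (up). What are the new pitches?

Db6 E6 A5 E5

E minor to A minor up is a perfect fourth, so every note moves up by that interval.
Ab5 → Db6
B5 → E6
E5 → A5
B4 → E5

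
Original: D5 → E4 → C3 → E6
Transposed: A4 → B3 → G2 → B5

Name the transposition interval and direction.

down a perfect fourth

Take the first pair: D5 → A4. D to A spans 4 letter names, so the interval is some kind of fourth.
A4 to D5 is 5 semitones, which makes it a perfect fourth; the second version is lower, so the direction is down.
Checking another pair — E6 → B5 — gives the same interval.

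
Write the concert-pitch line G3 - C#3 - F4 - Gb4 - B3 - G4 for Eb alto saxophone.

Written C4 sounds as Eb3 on the Eb alto saxophone, so concert pitches are written a major sixth up.
G3 to E4
C#3 to A#3
F4 to D5
Gb4 to Eb5
B3 to G#4
G4 to E5

E4 A#3 D5 Eb5 G#4 E5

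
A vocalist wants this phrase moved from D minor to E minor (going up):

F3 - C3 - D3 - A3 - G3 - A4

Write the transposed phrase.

G3 D3 E3 B3 A3 B4

From D up to E is a major second; apply that to each pitch.
F3 -> G3
C3 -> D3
D3 -> E3
A3 -> B3
G3 -> A3
A4 -> B4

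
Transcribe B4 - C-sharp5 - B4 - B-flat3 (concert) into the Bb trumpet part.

C#5 D#5 C#5 C4

Written C4 sounds as Bb3 on the Bb trumpet, so concert pitches are written a major second up.
B4 gives C#5
C#5 gives D#5
B4 gives C#5
Bb3 gives C4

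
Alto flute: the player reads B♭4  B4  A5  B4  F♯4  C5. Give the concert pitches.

F4 F#4 E5 F#4 C#4 G4

The alto flute sounds a perfect fourth below written, so transpose each written note down a perfect fourth.
Bb4 -> F4
B4 -> F#4
A5 -> E5
B4 -> F#4
F#4 -> C#4
C5 -> G4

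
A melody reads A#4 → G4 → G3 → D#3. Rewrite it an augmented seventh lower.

Bb3 Abb3 Abb2 Eb2

A#4: a seventh down reaches B, and 12 semitones makes it Bb3.
An augmented seventh down from G4 gives Abb3.
G3: a seventh down reaches A, and 12 semitones makes it Abb2.
D#3 down an augmented seventh is Eb2.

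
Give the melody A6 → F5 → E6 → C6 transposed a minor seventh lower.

B5 G4 F#5 D5

A6: a seventh down reaches B, and 10 semitones makes it B5.
F5: a seventh down reaches G, and 10 semitones makes it G4.
E6 down a minor seventh is F#5.
C6: a seventh down reaches D, and 10 semitones makes it D5.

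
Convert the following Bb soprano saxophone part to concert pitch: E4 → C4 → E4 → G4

D4 Bb3 D4 F4

The Bb soprano saxophone sounds a major second below written, so transpose each written note down a major second.
E4 -> D4
C4 -> Bb3
E4 -> D4
G4 -> F4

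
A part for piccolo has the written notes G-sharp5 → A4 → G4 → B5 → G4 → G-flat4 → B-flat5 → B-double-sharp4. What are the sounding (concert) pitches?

G#6 A5 G5 B6 G5 Gb5 Bb6 B##5

The piccolo sounds a perfect octave above written, so transpose each written note up a perfect octave.
G#5 becomes G#6
A4 becomes A5
G4 becomes G5
B5 becomes B6
G4 becomes G5
Gb4 becomes Gb5
Bb5 becomes Bb6
B##4 becomes B##5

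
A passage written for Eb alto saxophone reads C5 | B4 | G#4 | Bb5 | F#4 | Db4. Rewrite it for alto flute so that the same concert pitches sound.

First find concert pitch: the Eb alto saxophone sounds a major sixth below written, so C5 B4 G#4 Bb5 F#4 Db4 sounds Eb4 D4 B3 Db5 A3 Fb3.
Then write for alto flute: it sounds a perfect fourth below written, so the part must be a perfect fourth above concert.
Eb4 → Ab4
D4 → G4
B3 → E4
Db5 → Gb5
A3 → D4
Fb3 → Bbb3

Ab4 G4 E4 Gb5 D4 Bbb3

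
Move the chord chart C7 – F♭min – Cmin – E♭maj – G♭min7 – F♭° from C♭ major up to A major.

A#7 Dmin A#min C#maj Emin7 D°

C♭ major up to A major is an augmented sixth; each chord root moves by that interval while the quality stays the same.
C7: root C up an augmented sixth → A#, giving A#7.
F♭min: root F♭ up an augmented sixth → D, giving Dmin.
Cmin: root C up an augmented sixth → A#, giving A#min.
E♭maj: root E♭ up an augmented sixth → C#, giving C#maj.
G♭min7: root G♭ up an augmented sixth → E, giving Emin7.
F♭°: root F♭ up an augmented sixth → D, giving D°.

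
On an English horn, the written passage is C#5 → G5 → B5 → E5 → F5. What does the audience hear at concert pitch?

F#4 C5 E5 A4 Bb4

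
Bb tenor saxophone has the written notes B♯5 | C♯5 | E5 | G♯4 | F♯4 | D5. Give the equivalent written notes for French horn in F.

E#5 F#4 A4 C#4 B3 G4

First find concert pitch: the Bb tenor saxophone sounds a major ninth below written, so B♯5 C♯5 E5 G♯4 F♯4 D5 sounds A#4 B3 D4 F#3 E3 C4.
Then write for French horn in F: it sounds a perfect fifth below written, so the part must be a perfect fifth above concert.
A#4 → E#5
B3 → F#4
D4 → A4
F#3 → C#4
E3 → B3
C4 → G4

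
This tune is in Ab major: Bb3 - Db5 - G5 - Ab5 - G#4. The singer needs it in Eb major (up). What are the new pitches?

F4 Ab5 D6 Eb6 D#5

Ab major to Eb major up is a perfect fifth, so every note moves up by that interval.
Bb3 to F4
Db5 to Ab5
G5 to D6
Ab5 to Eb6
G#4 to D#5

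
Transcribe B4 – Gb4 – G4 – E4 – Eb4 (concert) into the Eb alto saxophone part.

The Eb alto saxophone sounds a major sixth below written, so the written part must be a major sixth above concert — transpose each note up.
B4 → G#5
Gb4 → Eb5
G4 → E5
E4 → C#5
Eb4 → C5

G#5 Eb5 E5 C#5 C5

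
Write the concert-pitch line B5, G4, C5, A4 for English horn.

The English horn sounds a perfect fifth below written, so the written part must be a perfect fifth above concert — transpose each note up.
B5 gives F#6
G4 gives D5
C5 gives G5
A4 gives E5

F#6 D5 G5 E5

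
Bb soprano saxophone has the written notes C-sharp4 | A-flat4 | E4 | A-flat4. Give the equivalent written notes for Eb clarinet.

First find concert pitch: the Bb soprano saxophone sounds a major second below written, so C-sharp4 A-flat4 E4 A-flat4 sounds B3 Gb4 D4 Gb4.
Then write for Eb clarinet: it sounds a minor third above written, so the part must be a minor third below concert.
B3 → G#3
Gb4 → Eb4
D4 → B3
Gb4 → Eb4

G#3 Eb4 B3 Eb4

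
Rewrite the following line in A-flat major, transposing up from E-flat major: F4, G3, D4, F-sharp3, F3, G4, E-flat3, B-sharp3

Bb4 C4 G4 B3 Bb3 C5 Ab3 E#4

From E-flat up to A-flat is a perfect fourth; apply that to each pitch.
F4 becomes Bb4
G3 becomes C4
D4 becomes G4
F#3 becomes B3
F3 becomes Bb3
G4 becomes C5
Eb3 becomes Ab3
B#3 becomes E#4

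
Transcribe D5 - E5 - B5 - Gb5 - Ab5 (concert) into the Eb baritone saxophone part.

B6 C#7 G#7 Eb7 F7

Written C4 sounds as Eb2 on the Eb baritone saxophone, so concert pitches are written a major thirteenth up.
D5 becomes B6
E5 becomes C#7
B5 becomes G#7
Gb5 becomes Eb7
Ab5 becomes F7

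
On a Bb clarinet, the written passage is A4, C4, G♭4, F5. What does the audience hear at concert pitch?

G4 Bb3 Fb4 Eb5

Written C4 on the Bb clarinet sounds as Bb3, a major second lower; apply that shift to every note.
A4 -> G4
C4 -> Bb3
Gb4 -> Fb4
F5 -> Eb5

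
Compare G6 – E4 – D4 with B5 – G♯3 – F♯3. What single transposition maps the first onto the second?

down a minor sixth

Take the first pair: G6 → B5. G to B spans 6 letter names, so the interval is some kind of sixth.
B5 to G6 is 8 semitones, which makes it a minor sixth; the second version is lower, so the direction is down.
Checking another pair — D4 → F#3 — gives the same interval.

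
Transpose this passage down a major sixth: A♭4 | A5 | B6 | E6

Cb4 C5 D6 G5

Ab4 down a major sixth is Cb4.
A5 down a major sixth is C5.
B6 down a major sixth is D6.
E6: a sixth down reaches G, and 9 semitones makes it G5.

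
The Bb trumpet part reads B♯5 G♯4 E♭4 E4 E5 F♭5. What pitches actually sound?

A#5 F#4 Db4 D4 D5 Ebb5

The Bb trumpet sounds a major second below written, so transpose each written note down a major second.
B#5 gives A#5
G#4 gives F#4
Eb4 gives Db4
E4 gives D4
E5 gives D5
Fb5 gives Ebb5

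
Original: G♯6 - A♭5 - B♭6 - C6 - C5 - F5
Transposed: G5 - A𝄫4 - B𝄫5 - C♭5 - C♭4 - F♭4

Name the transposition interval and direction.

down an augmented octave

From G#6 to G5 is 8 letter names — an octave of some quality.
G5 to G#6 is 13 semitones, which makes it an augmented octave; the second version is lower, so the direction is down.
Checking another pair — F5 → Fb4 — gives the same interval.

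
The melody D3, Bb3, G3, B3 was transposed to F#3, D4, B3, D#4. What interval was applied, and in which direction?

up a major third

Take the first pair: D3 → F#3. D to F spans 3 letter names, so the interval is some kind of third.
D3 to F#3 is 4 semitones, which makes it a major third; the second version is higher, so the direction is up.
Checking another pair — B3 → D#4 — gives the same interval.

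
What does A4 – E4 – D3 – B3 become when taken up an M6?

F#5 C#5 B3 G#4

A major sixth up from A4 gives F#5.
E4 up a major sixth is C#5.
D3 up a major sixth is B3.
B3 up a major sixth is G#4.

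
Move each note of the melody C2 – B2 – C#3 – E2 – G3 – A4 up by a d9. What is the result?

Dbb3 Cb4 Db4 Fb3 Abb4 Bbb5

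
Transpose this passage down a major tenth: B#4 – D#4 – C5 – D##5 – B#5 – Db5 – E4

G#3 B2 Ab3 B#3 G#4 Bbb3 C3

B#4: a tenth down reaches G, and 16 semitones makes it G#3.
D#4 down a major tenth is B2.
A major tenth down from C5 gives Ab3.
D##5: a tenth down reaches B, and 16 semitones makes it B#3.
A major tenth down from B#5 gives G#4.
A major tenth down from Db5 gives Bbb3.
E4 down a major tenth is C3.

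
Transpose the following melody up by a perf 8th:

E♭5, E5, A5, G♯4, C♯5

A perfect octave up from Eb5 gives Eb6.
A perfect octave up from E5 gives E6.
A5 up a perfect octave is A6.
G#4 up a perfect octave is G#5.
A perfect octave up from C#5 gives C#6.

Eb6 E6 A6 G#5 C#6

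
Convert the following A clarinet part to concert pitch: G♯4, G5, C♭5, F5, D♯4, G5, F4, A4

The A clarinet sounds a minor third below written, so transpose each written note down a minor third.
G#4 → E#4
G5 → E5
Cb5 → Ab4
F5 → D5
D#4 → B#3
G5 → E5
F4 → D4
A4 → F#4

E#4 E5 Ab4 D5 B#3 E5 D4 F#4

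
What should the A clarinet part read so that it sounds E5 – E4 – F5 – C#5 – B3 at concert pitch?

The A clarinet sounds a minor third below written, so the written part must be a minor third above concert — transpose each note up.
E5 to G5
E4 to G4
F5 to Ab5
C#5 to E5
B3 to D4

G5 G4 Ab5 E5 D4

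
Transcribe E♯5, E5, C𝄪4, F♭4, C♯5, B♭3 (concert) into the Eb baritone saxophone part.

Written C4 sounds as Eb2 on the Eb baritone saxophone, so concert pitches are written a major thirteenth up.
E#5 becomes C##7
E5 becomes C#7
C##4 becomes A##5
Fb4 becomes Db6
C#5 becomes A#6
Bb3 becomes G5

C##7 C#7 A##5 Db6 A#6 G5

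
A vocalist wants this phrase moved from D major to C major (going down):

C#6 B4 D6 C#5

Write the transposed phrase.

B5 A4 C6 B4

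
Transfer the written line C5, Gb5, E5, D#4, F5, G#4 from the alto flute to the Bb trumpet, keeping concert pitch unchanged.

A4 Eb5 C#5 B#3 D5 E#4

First find concert pitch: the alto flute sounds a perfect fourth below written, so C5 Gb5 E5 D#4 F5 G#4 sounds G4 Db5 B4 A#3 C5 D#4.
Then write for Bb trumpet: it sounds a major second below written, so the part must be a major second above concert.
G4 → A4
Db5 → Eb5
B4 → C#5
A#3 → B#3
C5 → D5
D#4 → E#4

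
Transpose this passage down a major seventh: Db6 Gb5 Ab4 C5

Ebb5 Abb4 Bbb3 Db4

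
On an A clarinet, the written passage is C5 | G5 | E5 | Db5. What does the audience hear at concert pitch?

A4 E5 C#5 Bb4

The A clarinet sounds a minor third below written, so transpose each written note down a minor third.
C5 -> A4
G5 -> E5
E5 -> C#5
Db5 -> Bb4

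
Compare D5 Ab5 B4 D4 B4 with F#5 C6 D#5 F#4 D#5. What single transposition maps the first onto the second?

Take the first pair: D5 → F#5. D to F spans 3 letter names, so the interval is some kind of third.
D5 to F#5 is 4 semitones, which makes it a major third; the second version is higher, so the direction is up.
Checking another pair — B4 → D#5 — gives the same interval.

up a major third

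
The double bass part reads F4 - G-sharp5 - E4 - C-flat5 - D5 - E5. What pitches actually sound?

Written C4 on the double bass sounds as C3, a perfect octave lower; apply that shift to every note.
F4 to F3
G#5 to G#4
E4 to E3
Cb5 to Cb4
D5 to D4
E5 to E4

F3 G#4 E3 Cb4 D4 E4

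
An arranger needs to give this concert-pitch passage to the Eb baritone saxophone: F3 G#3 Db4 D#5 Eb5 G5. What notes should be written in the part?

D5 E#5 Bb5 B#6 C7 E7

Written C4 sounds as Eb2 on the Eb baritone saxophone, so concert pitches are written a major thirteenth up.
F3 to D5
G#3 to E#5
Db4 to Bb5
D#5 to B#6
Eb5 to C7
G5 to E7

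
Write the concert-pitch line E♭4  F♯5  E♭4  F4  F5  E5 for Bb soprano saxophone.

F4 G#5 F4 G4 G5 F#5

Written C4 sounds as Bb3 on the Bb soprano saxophone, so concert pitches are written a major second up.
Eb4 → F4
F#5 → G#5
Eb4 → F4
F4 → G4
F5 → G5
E5 → F#5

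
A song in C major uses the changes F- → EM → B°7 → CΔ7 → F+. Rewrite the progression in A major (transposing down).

D- C#M G#°7 AΔ7 D+

C major down to A major is a minor third; each chord root moves by that interval while the quality stays the same.
F-: root F down a minor third → D, giving D-.
EM: root E down a minor third → C#, giving C#M.
B°7: root B down a minor third → G#, giving G#°7.
CΔ7: root C down a minor third → A, giving AΔ7.
F+: root F down a minor third → D, giving D+.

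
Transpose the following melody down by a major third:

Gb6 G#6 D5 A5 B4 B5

Gb6 gives Ebb6
G#6 gives E6
D5 gives Bb4
A5 gives F5
B4 gives G4
B5 gives G5

Ebb6 E6 Bb4 F5 G4 G5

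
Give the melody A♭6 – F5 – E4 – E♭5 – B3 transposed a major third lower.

Ab6 down a major third is Fb6.
A major third down from F5 gives Db5.
A major third down from E4 gives C4.
Eb5 down a major third is Cb5.
B3: a third down reaches G, and 4 semitones makes it G3.

Fb6 Db5 C4 Cb5 G3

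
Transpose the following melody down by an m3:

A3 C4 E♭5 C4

F#3 A3 C5 A3

A3 becomes F#3
C4 becomes A3
Eb5 becomes C5
C4 becomes A3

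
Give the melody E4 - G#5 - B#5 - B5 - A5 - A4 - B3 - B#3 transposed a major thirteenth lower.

G2 B3 D#4 D4 C4 C3 D2 D#2

E4 -> G2
G#5 -> B3
B#5 -> D#4
B5 -> D4
A5 -> C4
A4 -> C3
B3 -> D2
B#3 -> D#2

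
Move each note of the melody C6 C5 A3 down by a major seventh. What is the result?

C6 down a major seventh is Db5.
C5 down a major seventh is Db4.
A3: a seventh down reaches B, and 11 semitones makes it Bb2.

Db5 Db4 Bb2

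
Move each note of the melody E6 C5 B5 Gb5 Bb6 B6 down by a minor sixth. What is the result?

E6 → G#5
C5 → E4
B5 → D#5
Gb5 → Bb4
Bb6 → D6
B6 → D#6

G#5 E4 D#5 Bb4 D6 D#6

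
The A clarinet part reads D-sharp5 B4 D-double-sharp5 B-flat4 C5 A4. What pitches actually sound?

B#4 G#4 B##4 G4 A4 F#4

The A clarinet sounds a minor third below written, so transpose each written note down a minor third.
D#5 gives B#4
B4 gives G#4
D##5 gives B##4
Bb4 gives G4
C5 gives A4
A4 gives F#4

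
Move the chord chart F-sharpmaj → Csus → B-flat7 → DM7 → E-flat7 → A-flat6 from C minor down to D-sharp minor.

G##maj D#sus C#7 E#M7 F#7 B6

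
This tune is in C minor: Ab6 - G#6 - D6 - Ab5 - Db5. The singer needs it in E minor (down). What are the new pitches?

C6 B#5 F#5 C5 F4

C minor to E minor down is a minor sixth, so every note moves down by that interval.
Ab6 becomes C6
G#6 becomes B#5
D6 becomes F#5
Ab5 becomes C5
Db5 becomes F4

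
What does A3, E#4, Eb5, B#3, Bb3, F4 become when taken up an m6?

F4 C#5 Cb6 G#4 Gb4 Db5

A minor sixth up from A3 gives F4.
A minor sixth up from E#4 gives C#5.
A minor sixth up from Eb5 gives Cb6.
B#3: a sixth up reaches G, and 8 semitones makes it G#4.
Bb3 up a minor sixth is Gb4.
F4 up a minor sixth is Db5.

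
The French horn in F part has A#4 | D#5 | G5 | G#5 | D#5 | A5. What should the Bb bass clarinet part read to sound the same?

First find concert pitch: the French horn in F sounds a perfect fifth below written, so A#4 D#5 G5 G#5 D#5 A5 sounds D#4 G#4 C5 C#5 G#4 D5.
Then write for Bb bass clarinet: it sounds a major ninth below written, so the part must be a major ninth above concert.
D#4 → E#5
G#4 → A#5
C5 → D6
C#5 → D#6
G#4 → A#5
D5 → E6

E#5 A#5 D6 D#6 A#5 E6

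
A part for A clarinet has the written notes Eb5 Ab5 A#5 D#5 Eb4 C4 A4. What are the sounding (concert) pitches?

C5 F5 F##5 B#4 C4 A3 F#4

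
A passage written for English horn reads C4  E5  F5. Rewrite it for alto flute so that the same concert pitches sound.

Bb3 D5 Eb5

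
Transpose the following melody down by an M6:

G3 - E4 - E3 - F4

G3: a sixth down reaches B, and 9 semitones makes it Bb2.
A major sixth down from E4 gives G3.
E3 down a major sixth is G2.
F4: a sixth down reaches A, and 9 semitones makes it Ab3.

Bb2 G3 G2 Ab3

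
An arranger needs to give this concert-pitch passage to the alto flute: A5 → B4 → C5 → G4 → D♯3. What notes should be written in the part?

D6 E5 F5 C5 G#3

The alto flute sounds a perfect fourth below written, so the written part must be a perfect fourth above concert — transpose each note up.
A5 to D6
B4 to E5
C5 to F5
G4 to C5
D#3 to G#3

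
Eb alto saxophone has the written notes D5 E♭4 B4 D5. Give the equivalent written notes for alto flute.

First find concert pitch: the Eb alto saxophone sounds a major sixth below written, so D5 E♭4 B4 D5 sounds F4 Gb3 D4 F4.
Then write for alto flute: it sounds a perfect fourth below written, so the part must be a perfect fourth above concert.
F4 → Bb4
Gb3 → Cb4
D4 → G4
F4 → Bb4

Bb4 Cb4 G4 Bb4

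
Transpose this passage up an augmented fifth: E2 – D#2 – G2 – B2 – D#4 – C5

B#2 A##2 D#3 F##3 A##4 G#5

E2 becomes B#2
D#2 becomes A##2
G2 becomes D#3
B2 becomes F##3
D#4 becomes A##4
C5 becomes G#5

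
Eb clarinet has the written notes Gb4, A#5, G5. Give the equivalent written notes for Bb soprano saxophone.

First find concert pitch: the Eb clarinet sounds a minor third above written, so Gb4 A#5 G5 sounds Bbb4 C#6 Bb5.
Then write for Bb soprano saxophone: it sounds a major second below written, so the part must be a major second above concert.
Bbb4 → Cb5
C#6 → D#6
Bb5 → C6

Cb5 D#6 C6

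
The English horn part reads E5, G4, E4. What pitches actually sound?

Written C4 on the English horn sounds as F3, a perfect fifth lower; apply that shift to every note.
E5 to A4
G4 to C4
E4 to A3

A4 C4 A3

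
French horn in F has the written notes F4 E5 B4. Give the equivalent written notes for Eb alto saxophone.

G4 F#5 C#5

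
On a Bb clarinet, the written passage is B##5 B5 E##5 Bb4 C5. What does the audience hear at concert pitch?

Written C4 on the Bb clarinet sounds as Bb3, a major second lower; apply that shift to every note.
B##5 → A##5
B5 → A5
E##5 → D##5
Bb4 → Ab4
C5 → Bb4

A##5 A5 D##5 Ab4 Bb4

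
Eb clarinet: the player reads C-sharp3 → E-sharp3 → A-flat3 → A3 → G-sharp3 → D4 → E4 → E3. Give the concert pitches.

E3 G#3 Cb4 C4 B3 F4 G4 G3

The Eb clarinet sounds a minor third above written, so transpose each written note up a minor third.
C#3 -> E3
E#3 -> G#3
Ab3 -> Cb4
A3 -> C4
G#3 -> B3
D4 -> F4
E4 -> G4
E3 -> G3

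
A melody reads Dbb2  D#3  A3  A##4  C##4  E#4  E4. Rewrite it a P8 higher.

Dbb2 becomes Dbb3
D#3 becomes D#4
A3 becomes A4
A##4 becomes A##5
C##4 becomes C##5
E#4 becomes E#5
E4 becomes E5

Dbb3 D#4 A4 A##5 C##5 E#5 E5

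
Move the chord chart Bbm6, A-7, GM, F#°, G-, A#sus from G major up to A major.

Cm6 B-7 AM G#° A- B#sus

G major up to A major is a major second; each chord root moves by that interval while the quality stays the same.
Bbm6: root Bb up a major second → C, giving Cm6.
A-7: root A up a major second → B, giving B-7.
GM: root G up a major second → A, giving AM.
F#°: root F# up a major second → G#, giving G#°.
G-: root G up a major second → A, giving A-.
A#sus: root A# up a major second → B#, giving B#sus.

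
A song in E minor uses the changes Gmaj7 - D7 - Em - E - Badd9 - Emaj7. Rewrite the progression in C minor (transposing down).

Ebmaj7 Bb7 Cm C Gadd9 Cmaj7

E minor down to C minor is a major third; each chord root moves by that interval while the quality stays the same.
Gmaj7: root G down a major third → Eb, giving Ebmaj7.
D7: root D down a major third → Bb, giving Bb7.
Em: root E down a major third → C, giving Cm.
E: root E down a major third → C, giving C.
Badd9: root B down a major third → G, giving Gadd9.
Emaj7: root E down a major third → C, giving Cmaj7.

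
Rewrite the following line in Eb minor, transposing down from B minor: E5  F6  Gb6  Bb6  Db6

From B down to Eb is an augmented fifth; apply that to each pitch.
E5 becomes Ab4
F6 becomes Bbb5
Gb6 becomes Cbb6
Bb6 becomes Ebb6
Db6 becomes Gbb5

Ab4 Bbb5 Cbb6 Ebb6 Gbb5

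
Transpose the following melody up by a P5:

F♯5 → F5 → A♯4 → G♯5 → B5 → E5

F#5 up a perfect fifth is C#6.
F5: a fifth up reaches C, and 7 semitones makes it C6.
A perfect fifth up from A#4 gives E#5.
G#5 up a perfect fifth is D#6.
B5 up a perfect fifth is F#6.
E5 up a perfect fifth is B5.

C#6 C6 E#5 D#6 F#6 B5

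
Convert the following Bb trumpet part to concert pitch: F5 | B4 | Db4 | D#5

Eb5 A4 Cb4 C#5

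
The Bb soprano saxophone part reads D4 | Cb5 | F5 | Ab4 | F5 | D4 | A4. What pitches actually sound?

C4 Bbb4 Eb5 Gb4 Eb5 C4 G4

The Bb soprano saxophone sounds a major second below written, so transpose each written note down a major second.
D4 gives C4
Cb5 gives Bbb4
F5 gives Eb5
Ab4 gives Gb4
F5 gives Eb5
D4 gives C4
A4 gives G4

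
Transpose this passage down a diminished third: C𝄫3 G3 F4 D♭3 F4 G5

Ab2 E#3 D#4 B2 D#4 E#5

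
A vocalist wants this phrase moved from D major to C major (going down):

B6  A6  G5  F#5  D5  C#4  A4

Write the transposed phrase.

A6 G6 F5 E5 C5 B3 G4

From D down to C is a major second; apply that to each pitch.
B6 gives A6
A6 gives G6
G5 gives F5
F#5 gives E5
D5 gives C5
C#4 gives B3
A4 gives G4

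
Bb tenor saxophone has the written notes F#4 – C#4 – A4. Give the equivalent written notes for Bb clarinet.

F#3 C#3 A3

First find concert pitch: the Bb tenor saxophone sounds a major ninth below written, so F#4 C#4 A4 sounds E3 B2 G3.
Then write for Bb clarinet: it sounds a major second below written, so the part must be a major second above concert.
E3 → F#3
B2 → C#3
G3 → A3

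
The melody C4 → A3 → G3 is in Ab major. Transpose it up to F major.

From Ab up to F is a major sixth; apply that to each pitch.
C4 gives A4
A3 gives F#4
G3 gives E4

A4 F#4 E4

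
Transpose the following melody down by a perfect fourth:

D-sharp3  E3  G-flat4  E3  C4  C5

A perfect fourth down from D#3 gives A#2.
E3: a fourth down reaches B, and 5 semitones makes it B2.
A perfect fourth down from Gb4 gives Db4.
A perfect fourth down from E3 gives B2.
A perfect fourth down from C4 gives G3.
C5 down a perfect fourth is G4.

A#2 B2 Db4 B2 G3 G4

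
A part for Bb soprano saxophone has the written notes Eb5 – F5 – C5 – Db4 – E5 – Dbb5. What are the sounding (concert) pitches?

Db5 Eb5 Bb4 Cb4 D5 Cbb5

Written C4 on the Bb soprano saxophone sounds as Bb3, a major second lower; apply that shift to every note.
Eb5 → Db5
F5 → Eb5
C5 → Bb4
Db4 → Cb4
E5 → D5
Dbb5 → Cbb5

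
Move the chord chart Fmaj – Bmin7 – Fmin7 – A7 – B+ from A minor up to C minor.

Abmaj Dmin7 Abmin7 C7 D+

A minor up to C minor is a minor third; each chord root moves by that interval while the quality stays the same.
Fmaj: root F up a minor third → Ab, giving Abmaj.
Bmin7: root B up a minor third → D, giving Dmin7.
Fmin7: root F up a minor third → Ab, giving Abmin7.
A7: root A up a minor third → C, giving C7.
B+: root B up a minor third → D, giving D+.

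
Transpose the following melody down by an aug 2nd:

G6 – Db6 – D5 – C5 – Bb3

Fb6 Cbb6 Cb5 Bbb4 Abb3

G6: a second down reaches F, and 3 semitones makes it Fb6.
Db6: a second down reaches C, and 3 semitones makes it Cbb6.
D5 down an augmented second is Cb5.
C5 down an augmented second is Bbb4.
An augmented second down from Bb3 gives Abb3.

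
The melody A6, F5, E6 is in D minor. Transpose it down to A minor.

E6 C5 B5

D minor to A minor down is a perfect fourth, so every note moves down by that interval.
A6 → E6
F5 → C5
E6 → B5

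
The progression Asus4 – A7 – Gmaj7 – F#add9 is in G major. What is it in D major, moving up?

Esus4 E7 Dmaj7 C#add9

G major up to D major is a perfect fifth; each chord root moves by that interval while the quality stays the same.
Asus4: root A up a perfect fifth → E, giving Esus4.
A7: root A up a perfect fifth → E, giving E7.
Gmaj7: root G up a perfect fifth → D, giving Dmaj7.
F#add9: root F# up a perfect fifth → C#, giving C#add9.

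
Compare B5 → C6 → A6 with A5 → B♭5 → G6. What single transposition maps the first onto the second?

From B5 to A5 is 2 letter names — a second of some quality.
A5 to B5 is 2 semitones, which makes it a major second; the second version is lower, so the direction is down.
Checking another pair — A6 → G6 — gives the same interval.

down a major second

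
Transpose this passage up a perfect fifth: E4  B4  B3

B4 F#5 F#4

E4 to B4
B4 to F#5
B3 to F#4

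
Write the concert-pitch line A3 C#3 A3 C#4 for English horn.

E4 G#3 E4 G#4

Written C4 sounds as F3 on the English horn, so concert pitches are written a perfect fifth up.
A3 → E4
C#3 → G#3
A3 → E4
C#4 → G#4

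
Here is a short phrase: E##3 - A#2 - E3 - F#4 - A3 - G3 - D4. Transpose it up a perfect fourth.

E##3 up a perfect fourth is A##3.
A#2: a fourth up reaches D, and 5 semitones makes it D#3.
A perfect fourth up from E3 gives A3.
A perfect fourth up from F#4 gives B4.
A perfect fourth up from A3 gives D4.
G3: a fourth up reaches C, and 5 semitones makes it C4.
A perfect fourth up from D4 gives G4.

A##3 D#3 A3 B4 D4 C4 G4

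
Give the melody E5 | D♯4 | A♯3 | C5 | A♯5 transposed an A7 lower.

Fb4 Eb3 Bb2 Dbb4 Bb4

E5 down an augmented seventh is Fb4.
D#4: a seventh down reaches E, and 12 semitones makes it Eb3.
An augmented seventh down from A#3 gives Bb2.
C5 down an augmented seventh is Dbb4.
A#5 down an augmented seventh is Bb4.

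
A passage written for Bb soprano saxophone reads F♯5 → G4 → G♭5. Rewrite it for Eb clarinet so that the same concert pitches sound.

First find concert pitch: the Bb soprano saxophone sounds a major second below written, so F♯5 G4 G♭5 sounds E5 F4 Fb5.
Then write for Eb clarinet: it sounds a minor third above written, so the part must be a minor third below concert.
E5 → C#5
F4 → D4
Fb5 → Db5

C#5 D4 Db5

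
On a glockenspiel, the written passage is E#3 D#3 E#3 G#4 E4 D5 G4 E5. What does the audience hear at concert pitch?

E#5 D#5 E#5 G#6 E6 D7 G6 E7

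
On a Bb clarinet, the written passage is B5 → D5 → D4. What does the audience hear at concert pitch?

The Bb clarinet sounds a major second below written, so transpose each written note down a major second.
B5 becomes A5
D5 becomes C5
D4 becomes C4

A5 C5 C4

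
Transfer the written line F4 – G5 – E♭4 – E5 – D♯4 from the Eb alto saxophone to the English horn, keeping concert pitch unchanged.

First find concert pitch: the Eb alto saxophone sounds a major sixth below written, so F4 G5 E♭4 E5 D♯4 sounds Ab3 Bb4 Gb3 G4 F#3.
Then write for English horn: it sounds a perfect fifth below written, so the part must be a perfect fifth above concert.
Ab3 → Eb4
Bb4 → F5
Gb3 → Db4
G4 → D5
F#3 → C#4

Eb4 F5 Db4 D5 C#4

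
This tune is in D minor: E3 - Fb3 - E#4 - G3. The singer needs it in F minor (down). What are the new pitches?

From D down to F is a major sixth; apply that to each pitch.
E3 to G2
Fb3 to Abb2
E#4 to G#3
G3 to Bb2

G2 Abb2 G#3 Bb2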